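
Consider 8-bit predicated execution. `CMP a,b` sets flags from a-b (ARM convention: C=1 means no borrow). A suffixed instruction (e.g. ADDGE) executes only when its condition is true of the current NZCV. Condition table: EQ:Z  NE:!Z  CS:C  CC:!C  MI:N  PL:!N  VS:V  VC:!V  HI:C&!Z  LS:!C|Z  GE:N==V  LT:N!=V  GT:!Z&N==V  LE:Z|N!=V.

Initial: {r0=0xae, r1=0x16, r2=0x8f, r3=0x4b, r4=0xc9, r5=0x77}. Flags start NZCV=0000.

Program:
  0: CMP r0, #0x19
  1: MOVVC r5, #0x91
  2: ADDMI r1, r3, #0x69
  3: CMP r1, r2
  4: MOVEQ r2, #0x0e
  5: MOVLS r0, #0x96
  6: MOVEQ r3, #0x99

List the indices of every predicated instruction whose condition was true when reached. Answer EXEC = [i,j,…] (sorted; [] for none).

EXEC = [1,2]

0: ✓ CMP  NZCV=1010
1: ✓ MOVVC  r5←0x91
2: ✓ ADDMI  r1←0xb4
3: ✓ CMP  NZCV=0010
4: · MOVEQ
5: · MOVLS
6: · MOVEQ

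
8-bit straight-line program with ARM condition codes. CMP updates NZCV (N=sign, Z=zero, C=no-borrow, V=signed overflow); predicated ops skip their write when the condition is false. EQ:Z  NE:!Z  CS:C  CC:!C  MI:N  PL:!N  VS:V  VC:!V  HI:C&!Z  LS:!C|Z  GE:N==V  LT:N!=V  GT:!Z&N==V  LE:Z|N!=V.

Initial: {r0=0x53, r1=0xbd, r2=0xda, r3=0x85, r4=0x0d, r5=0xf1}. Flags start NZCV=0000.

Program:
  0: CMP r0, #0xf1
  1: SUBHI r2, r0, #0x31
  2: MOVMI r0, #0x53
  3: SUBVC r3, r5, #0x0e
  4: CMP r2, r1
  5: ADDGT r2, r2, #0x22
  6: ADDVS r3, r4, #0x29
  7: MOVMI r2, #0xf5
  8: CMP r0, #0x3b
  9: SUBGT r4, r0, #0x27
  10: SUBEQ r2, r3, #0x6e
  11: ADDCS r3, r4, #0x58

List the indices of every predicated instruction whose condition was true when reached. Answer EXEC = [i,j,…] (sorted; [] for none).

0: ✓ CMP  NZCV=0000
1: · SUBHI
2: · MOVMI
3: ✓ SUBVC  r3←0xe3
4: ✓ CMP  NZCV=0010
5: ✓ ADDGT  r2←0xfc
6: · ADDVS
7: · MOVMI
8: ✓ CMP  NZCV=0010
9: ✓ SUBGT  r4←0x2c
10: · SUBEQ
11: ✓ ADDCS  r3←0x84

EXEC = [3,5,9,11]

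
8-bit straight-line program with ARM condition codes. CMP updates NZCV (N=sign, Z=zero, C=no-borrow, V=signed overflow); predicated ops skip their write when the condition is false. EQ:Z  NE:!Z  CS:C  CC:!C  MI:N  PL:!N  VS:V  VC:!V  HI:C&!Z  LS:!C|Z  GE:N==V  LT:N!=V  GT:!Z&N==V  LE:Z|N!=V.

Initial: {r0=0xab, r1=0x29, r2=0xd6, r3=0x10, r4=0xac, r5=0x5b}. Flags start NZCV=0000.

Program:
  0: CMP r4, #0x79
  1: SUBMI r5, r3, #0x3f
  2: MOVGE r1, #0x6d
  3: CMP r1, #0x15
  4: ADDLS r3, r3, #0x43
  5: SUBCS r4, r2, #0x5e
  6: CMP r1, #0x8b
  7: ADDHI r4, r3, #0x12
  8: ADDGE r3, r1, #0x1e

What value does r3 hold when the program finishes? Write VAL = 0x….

[0] flags=0011 → (cmp)
[1] flags=0011 MI?F → skip
[2] flags=0011 GE?F → skip
[3] flags=0010 → (cmp)
[4] flags=0010 LS?F → skip
[5] flags=0010 CS?T → r4=0x78
[6] flags=1001 → (cmp)
[7] flags=1001 HI?F → skip
[8] flags=1001 GE?T → r3=0x47

VAL = 0x47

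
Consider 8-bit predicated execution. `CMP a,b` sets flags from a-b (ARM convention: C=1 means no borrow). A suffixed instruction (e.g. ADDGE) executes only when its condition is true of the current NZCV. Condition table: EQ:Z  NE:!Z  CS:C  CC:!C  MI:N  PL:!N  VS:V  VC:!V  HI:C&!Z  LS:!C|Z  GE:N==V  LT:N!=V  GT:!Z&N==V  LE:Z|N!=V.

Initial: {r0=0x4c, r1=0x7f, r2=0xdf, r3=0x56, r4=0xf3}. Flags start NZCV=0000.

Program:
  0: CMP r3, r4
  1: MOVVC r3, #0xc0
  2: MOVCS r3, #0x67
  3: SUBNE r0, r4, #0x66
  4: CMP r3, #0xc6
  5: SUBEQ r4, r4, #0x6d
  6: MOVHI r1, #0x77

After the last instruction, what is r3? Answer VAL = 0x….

VAL = 0xc0

[0] flags=0000 → (cmp)
[1] flags=0000 VC?T → r3=0xc0
[2] flags=0000 CS?F → skip
[3] flags=0000 NE?T → r0=0x8d
[4] flags=1000 → (cmp)
[5] flags=1000 EQ?F → skip
[6] flags=1000 HI?F → skip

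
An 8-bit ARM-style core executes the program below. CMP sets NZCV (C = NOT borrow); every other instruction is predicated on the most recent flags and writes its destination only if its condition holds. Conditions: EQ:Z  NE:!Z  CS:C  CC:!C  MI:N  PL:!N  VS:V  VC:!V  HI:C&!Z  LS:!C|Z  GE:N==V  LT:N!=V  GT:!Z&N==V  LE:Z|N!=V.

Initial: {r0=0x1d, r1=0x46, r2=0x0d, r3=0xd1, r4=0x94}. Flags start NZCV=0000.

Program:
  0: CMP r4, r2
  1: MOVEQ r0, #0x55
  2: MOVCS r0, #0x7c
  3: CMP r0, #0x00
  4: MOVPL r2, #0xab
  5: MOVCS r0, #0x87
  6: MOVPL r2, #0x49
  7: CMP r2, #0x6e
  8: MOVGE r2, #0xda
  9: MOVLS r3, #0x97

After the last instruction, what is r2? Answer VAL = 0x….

VAL = 0x49

[0] flags=1010 → (cmp)
[1] flags=1010 EQ?F → skip
[2] flags=1010 CS?T → r0=0x7c
[3] flags=0010 → (cmp)
[4] flags=0010 PL?T → r2=0xab
[5] flags=0010 CS?T → r0=0x87
[6] flags=0010 PL?T → r2=0x49
[7] flags=1000 → (cmp)
[8] flags=1000 GE?F → skip
[9] flags=1000 LS?T → r3=0x97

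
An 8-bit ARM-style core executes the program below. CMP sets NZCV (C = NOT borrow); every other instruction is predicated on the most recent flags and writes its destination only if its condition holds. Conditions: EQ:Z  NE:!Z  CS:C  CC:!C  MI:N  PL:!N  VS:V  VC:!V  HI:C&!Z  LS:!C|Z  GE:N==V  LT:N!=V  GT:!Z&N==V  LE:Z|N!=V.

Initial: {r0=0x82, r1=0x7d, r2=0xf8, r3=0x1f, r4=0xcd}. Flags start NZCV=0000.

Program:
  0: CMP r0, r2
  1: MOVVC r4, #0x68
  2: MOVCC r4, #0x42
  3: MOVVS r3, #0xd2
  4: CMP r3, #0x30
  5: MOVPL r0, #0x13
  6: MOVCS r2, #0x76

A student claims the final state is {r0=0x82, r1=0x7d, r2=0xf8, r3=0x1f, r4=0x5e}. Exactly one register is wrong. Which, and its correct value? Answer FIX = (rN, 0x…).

FIX = (r4, 0x42)

0: ✓ CMP  NZCV=1000
1: ✓ MOVVC  r4←0x68
2: ✓ MOVCC  r4←0x42
3: · MOVVS
4: ✓ CMP  NZCV=1000
5: · MOVPL
6: · MOVCS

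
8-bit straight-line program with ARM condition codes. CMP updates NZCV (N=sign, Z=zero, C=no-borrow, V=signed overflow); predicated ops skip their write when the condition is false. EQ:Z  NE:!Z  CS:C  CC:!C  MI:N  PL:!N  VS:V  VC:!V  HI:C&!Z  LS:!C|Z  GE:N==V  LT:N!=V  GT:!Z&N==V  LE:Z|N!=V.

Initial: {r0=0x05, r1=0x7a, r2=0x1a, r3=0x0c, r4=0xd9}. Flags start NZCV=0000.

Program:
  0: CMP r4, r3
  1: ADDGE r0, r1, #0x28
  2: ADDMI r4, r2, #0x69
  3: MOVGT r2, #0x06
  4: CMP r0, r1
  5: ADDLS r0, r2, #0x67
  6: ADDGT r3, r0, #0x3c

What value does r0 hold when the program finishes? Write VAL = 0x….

VAL = 0x81

[0] flags=1010 → (cmp)
[1] flags=1010 GE?F → skip
[2] flags=1010 MI?T → r4=0x83
[3] flags=1010 GT?F → skip
[4] flags=1000 → (cmp)
[5] flags=1000 LS?T → r0=0x81
[6] flags=1000 GT?F → skip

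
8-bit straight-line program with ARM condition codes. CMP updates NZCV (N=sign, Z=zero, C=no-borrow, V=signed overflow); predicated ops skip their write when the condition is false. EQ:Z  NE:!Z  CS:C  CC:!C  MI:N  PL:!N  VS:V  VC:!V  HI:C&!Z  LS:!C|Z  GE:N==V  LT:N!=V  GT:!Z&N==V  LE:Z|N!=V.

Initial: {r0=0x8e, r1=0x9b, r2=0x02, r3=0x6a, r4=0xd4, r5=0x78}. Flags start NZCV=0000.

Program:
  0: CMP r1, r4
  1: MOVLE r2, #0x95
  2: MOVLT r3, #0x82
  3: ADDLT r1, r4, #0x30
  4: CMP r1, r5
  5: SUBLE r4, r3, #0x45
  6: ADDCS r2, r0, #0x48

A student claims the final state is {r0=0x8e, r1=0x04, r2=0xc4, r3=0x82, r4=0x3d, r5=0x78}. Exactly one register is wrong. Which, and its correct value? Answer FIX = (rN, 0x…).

FIX = (r2, 0x95)

[0] flags=1000 → (cmp)
[1] flags=1000 LE?T → r2=0x95
[2] flags=1000 LT?T → r3=0x82
[3] flags=1000 LT?T → r1=0x04
[4] flags=1000 → (cmp)
[5] flags=1000 LE?T → r4=0x3d
[6] flags=1000 CS?F → skip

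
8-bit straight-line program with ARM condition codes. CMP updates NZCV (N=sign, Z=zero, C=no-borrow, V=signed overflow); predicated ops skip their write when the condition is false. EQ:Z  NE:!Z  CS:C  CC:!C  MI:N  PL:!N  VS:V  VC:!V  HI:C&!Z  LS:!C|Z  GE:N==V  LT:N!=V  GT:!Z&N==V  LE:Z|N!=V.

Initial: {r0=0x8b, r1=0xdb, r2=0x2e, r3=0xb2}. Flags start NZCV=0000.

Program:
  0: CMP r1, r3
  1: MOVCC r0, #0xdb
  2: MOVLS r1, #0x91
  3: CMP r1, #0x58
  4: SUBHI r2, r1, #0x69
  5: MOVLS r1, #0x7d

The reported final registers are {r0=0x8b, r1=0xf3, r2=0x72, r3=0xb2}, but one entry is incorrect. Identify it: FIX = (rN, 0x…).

FIX = (r1, 0xdb)

[0] flags=0010 → (cmp)
[1] flags=0010 CC?F → skip
[2] flags=0010 LS?F → skip
[3] flags=1010 → (cmp)
[4] flags=1010 HI?T → r2=0x72
[5] flags=1010 LS?F → skip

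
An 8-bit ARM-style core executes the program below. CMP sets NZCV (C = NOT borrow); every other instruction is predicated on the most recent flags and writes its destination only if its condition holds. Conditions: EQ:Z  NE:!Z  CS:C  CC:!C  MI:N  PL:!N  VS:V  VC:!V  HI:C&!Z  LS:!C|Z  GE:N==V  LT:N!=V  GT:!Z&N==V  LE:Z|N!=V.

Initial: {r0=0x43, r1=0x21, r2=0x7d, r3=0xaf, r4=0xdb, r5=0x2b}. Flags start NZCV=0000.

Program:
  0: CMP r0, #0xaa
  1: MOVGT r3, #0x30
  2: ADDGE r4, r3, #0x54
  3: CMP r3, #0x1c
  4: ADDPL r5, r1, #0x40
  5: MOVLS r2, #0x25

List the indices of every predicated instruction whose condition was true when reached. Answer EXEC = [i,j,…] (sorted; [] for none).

EXEC = [1,2,4]

[0] flags=1001 → (cmp)
[1] flags=1001 GT?T → r3=0x30
[2] flags=1001 GE?T → r4=0x84
[3] flags=0010 → (cmp)
[4] flags=0010 PL?T → r5=0x61
[5] flags=0010 LS?F → skip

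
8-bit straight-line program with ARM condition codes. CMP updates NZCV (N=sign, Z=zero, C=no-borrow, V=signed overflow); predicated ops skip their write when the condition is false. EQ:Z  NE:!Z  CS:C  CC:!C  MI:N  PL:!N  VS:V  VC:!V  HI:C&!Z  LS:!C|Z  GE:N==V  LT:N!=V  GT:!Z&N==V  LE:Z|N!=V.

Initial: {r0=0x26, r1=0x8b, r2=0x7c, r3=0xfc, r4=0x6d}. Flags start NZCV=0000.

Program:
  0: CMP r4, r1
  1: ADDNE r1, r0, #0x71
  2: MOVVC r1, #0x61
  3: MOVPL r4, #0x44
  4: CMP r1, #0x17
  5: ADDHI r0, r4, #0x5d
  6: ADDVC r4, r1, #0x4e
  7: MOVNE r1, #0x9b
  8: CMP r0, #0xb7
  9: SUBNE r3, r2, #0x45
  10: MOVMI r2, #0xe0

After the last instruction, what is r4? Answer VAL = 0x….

VAL = 0xe5

0: ✓ CMP  NZCV=1001
1: ✓ ADDNE  r1←0x97
2: · MOVVC
3: · MOVPL
4: ✓ CMP  NZCV=1010
5: ✓ ADDHI  r0←0xca
6: ✓ ADDVC  r4←0xe5
7: ✓ MOVNE  r1←0x9b
8: ✓ CMP  NZCV=0010
9: ✓ SUBNE  r3←0x37
10: · MOVMI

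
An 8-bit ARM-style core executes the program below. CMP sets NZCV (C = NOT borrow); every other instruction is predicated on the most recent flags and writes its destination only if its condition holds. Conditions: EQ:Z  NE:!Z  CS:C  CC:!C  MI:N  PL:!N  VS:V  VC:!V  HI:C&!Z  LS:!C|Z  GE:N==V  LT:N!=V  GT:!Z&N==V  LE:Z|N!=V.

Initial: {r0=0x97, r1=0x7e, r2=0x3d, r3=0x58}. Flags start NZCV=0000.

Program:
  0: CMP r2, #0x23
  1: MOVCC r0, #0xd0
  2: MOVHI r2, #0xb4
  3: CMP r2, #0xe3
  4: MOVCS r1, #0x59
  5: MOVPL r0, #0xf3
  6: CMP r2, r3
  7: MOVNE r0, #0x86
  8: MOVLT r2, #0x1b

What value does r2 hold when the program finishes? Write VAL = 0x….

VAL = 0x1b

0: ✓ CMP  NZCV=0010
1: · MOVCC
2: ✓ MOVHI  r2←0xb4
3: ✓ CMP  NZCV=1000
4: · MOVCS
5: · MOVPL
6: ✓ CMP  NZCV=0011
7: ✓ MOVNE  r0←0x86
8: ✓ MOVLT  r2←0x1b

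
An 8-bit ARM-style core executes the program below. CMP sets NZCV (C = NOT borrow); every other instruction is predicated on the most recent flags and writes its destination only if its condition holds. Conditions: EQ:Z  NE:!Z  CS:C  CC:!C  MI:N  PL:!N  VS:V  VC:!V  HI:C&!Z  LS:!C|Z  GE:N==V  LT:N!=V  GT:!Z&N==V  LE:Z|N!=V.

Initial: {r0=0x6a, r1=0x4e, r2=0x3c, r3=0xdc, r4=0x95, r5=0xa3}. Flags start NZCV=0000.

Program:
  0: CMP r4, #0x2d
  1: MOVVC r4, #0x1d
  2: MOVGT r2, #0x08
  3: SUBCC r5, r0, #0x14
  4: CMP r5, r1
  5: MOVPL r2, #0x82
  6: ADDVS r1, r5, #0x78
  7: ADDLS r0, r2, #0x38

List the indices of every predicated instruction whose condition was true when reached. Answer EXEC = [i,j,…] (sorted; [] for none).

EXEC = [5,6]

[0] flags=0011 → (cmp)
[1] flags=0011 VC?F → skip
[2] flags=0011 GT?F → skip
[3] flags=0011 CC?F → skip
[4] flags=0011 → (cmp)
[5] flags=0011 PL?T → r2=0x82
[6] flags=0011 VS?T → r1=0x1b
[7] flags=0011 LS?F → skip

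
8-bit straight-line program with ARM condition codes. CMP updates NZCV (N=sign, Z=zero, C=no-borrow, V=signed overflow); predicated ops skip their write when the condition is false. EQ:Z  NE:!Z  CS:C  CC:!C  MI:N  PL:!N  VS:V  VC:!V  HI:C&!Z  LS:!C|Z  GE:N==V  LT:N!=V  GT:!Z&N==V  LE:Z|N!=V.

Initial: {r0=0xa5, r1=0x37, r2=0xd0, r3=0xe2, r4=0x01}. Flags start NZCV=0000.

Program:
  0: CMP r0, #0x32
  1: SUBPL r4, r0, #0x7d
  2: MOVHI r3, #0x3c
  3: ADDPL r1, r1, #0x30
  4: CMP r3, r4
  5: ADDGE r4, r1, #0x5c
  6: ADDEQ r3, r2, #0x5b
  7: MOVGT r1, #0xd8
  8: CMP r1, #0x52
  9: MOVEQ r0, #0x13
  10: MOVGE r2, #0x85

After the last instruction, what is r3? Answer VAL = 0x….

0: ✓ CMP  NZCV=0011
1: ✓ SUBPL  r4←0x28
2: ✓ MOVHI  r3←0x3c
3: ✓ ADDPL  r1←0x67
4: ✓ CMP  NZCV=0010
5: ✓ ADDGE  r4←0xc3
6: · ADDEQ
7: ✓ MOVGT  r1←0xd8
8: ✓ CMP  NZCV=1010
9: · MOVEQ
10: · MOVGE

VAL = 0x3c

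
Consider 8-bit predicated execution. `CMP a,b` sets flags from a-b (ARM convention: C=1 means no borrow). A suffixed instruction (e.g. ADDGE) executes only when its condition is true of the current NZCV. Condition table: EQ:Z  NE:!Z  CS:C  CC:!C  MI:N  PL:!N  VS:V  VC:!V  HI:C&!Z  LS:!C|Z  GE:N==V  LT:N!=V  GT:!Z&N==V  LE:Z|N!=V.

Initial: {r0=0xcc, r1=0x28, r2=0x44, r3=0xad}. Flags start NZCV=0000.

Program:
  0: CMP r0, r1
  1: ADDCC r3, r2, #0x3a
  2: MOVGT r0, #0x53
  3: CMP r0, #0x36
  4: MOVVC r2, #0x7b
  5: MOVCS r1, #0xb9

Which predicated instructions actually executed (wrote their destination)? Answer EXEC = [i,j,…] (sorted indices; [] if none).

EXEC = [4,5]

0: ✓ CMP  NZCV=1010
1: · ADDCC
2: · MOVGT
3: ✓ CMP  NZCV=1010
4: ✓ MOVVC  r2←0x7b
5: ✓ MOVCS  r1←0xb9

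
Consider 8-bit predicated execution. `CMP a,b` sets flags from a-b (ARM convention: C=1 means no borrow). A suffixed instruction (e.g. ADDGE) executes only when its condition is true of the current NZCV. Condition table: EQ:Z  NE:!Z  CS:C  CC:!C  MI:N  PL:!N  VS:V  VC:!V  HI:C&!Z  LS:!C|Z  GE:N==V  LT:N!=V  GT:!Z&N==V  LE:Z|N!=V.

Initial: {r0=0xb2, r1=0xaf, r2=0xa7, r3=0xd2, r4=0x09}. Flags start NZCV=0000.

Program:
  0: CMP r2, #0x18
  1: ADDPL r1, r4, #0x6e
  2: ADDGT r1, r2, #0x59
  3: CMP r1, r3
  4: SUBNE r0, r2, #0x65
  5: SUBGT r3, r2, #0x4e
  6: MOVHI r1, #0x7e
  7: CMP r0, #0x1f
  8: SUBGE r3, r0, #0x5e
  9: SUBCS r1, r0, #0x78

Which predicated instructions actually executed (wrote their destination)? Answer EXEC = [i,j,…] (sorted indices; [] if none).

EXEC = [4,8,9]

[0] flags=1010 → (cmp)
[1] flags=1010 PL?F → skip
[2] flags=1010 GT?F → skip
[3] flags=1000 → (cmp)
[4] flags=1000 NE?T → r0=0x42
[5] flags=1000 GT?F → skip
[6] flags=1000 HI?F → skip
[7] flags=0010 → (cmp)
[8] flags=0010 GE?T → r3=0xe4
[9] flags=0010 CS?T → r1=0xca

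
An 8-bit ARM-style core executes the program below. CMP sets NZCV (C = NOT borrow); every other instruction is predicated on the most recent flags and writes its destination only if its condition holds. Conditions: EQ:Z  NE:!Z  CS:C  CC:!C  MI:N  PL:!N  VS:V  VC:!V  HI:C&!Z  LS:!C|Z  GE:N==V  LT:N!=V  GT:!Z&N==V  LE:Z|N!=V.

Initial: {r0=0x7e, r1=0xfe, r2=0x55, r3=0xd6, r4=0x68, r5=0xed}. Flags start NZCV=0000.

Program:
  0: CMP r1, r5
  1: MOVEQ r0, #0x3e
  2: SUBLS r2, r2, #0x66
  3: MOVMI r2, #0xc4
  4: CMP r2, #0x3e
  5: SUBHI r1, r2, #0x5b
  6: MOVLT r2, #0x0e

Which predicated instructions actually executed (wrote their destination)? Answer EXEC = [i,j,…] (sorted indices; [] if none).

EXEC = [5]

0: ✓ CMP  NZCV=0010
1: · MOVEQ
2: · SUBLS
3: · MOVMI
4: ✓ CMP  NZCV=0010
5: ✓ SUBHI  r1←0xfa
6: · MOVLT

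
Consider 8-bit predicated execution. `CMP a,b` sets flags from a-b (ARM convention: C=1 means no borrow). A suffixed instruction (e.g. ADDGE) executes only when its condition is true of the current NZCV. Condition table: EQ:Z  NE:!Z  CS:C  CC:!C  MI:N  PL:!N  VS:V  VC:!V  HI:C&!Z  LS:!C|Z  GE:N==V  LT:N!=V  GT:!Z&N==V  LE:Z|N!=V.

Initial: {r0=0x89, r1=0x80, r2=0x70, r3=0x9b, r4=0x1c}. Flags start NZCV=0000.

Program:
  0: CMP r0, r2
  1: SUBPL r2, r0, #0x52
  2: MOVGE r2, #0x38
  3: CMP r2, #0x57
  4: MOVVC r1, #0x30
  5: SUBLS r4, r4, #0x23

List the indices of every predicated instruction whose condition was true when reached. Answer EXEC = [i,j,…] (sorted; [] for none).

EXEC = [1,4,5]

0: ✓ CMP  NZCV=0011
1: ✓ SUBPL  r2←0x37
2: · MOVGE
3: ✓ CMP  NZCV=1000
4: ✓ MOVVC  r1←0x30
5: ✓ SUBLS  r4←0xf9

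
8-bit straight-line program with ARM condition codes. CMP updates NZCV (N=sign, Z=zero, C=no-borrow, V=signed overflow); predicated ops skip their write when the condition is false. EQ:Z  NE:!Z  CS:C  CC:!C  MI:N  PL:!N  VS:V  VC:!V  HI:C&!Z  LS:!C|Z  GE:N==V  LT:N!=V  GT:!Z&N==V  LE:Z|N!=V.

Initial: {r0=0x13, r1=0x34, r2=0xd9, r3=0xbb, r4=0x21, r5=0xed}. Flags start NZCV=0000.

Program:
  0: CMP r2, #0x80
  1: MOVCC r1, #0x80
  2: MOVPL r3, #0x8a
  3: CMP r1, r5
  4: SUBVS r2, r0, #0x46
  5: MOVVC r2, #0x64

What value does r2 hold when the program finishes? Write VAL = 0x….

VAL = 0x64

[0] flags=0010 → (cmp)
[1] flags=0010 CC?F → skip
[2] flags=0010 PL?T → r3=0x8a
[3] flags=0000 → (cmp)
[4] flags=0000 VS?F → skip
[5] flags=0000 VC?T → r2=0x64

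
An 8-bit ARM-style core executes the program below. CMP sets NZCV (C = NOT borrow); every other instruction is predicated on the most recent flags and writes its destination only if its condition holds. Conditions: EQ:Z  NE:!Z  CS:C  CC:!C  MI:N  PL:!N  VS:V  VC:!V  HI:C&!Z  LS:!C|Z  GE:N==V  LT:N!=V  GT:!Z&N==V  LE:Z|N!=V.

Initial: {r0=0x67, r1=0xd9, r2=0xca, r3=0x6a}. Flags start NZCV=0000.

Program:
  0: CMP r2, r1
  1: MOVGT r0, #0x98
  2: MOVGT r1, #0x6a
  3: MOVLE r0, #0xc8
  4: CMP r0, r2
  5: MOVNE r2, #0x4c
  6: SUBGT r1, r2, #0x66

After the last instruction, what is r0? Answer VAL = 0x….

VAL = 0xc8

[0] flags=1000 → (cmp)
[1] flags=1000 GT?F → skip
[2] flags=1000 GT?F → skip
[3] flags=1000 LE?T → r0=0xc8
[4] flags=1000 → (cmp)
[5] flags=1000 NE?T → r2=0x4c
[6] flags=1000 GT?F → skip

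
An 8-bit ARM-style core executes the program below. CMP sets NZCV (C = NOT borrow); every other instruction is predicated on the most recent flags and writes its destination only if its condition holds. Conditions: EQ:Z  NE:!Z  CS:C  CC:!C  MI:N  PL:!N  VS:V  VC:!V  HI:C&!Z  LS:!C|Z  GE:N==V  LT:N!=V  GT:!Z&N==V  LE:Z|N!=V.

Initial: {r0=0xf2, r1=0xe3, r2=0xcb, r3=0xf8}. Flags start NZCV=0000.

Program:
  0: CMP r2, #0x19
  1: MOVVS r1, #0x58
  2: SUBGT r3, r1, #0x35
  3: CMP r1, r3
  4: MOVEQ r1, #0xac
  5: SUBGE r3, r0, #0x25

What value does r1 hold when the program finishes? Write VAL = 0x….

[0] flags=1010 → (cmp)
[1] flags=1010 VS?F → skip
[2] flags=1010 GT?F → skip
[3] flags=1000 → (cmp)
[4] flags=1000 EQ?F → skip
[5] flags=1000 GE?F → skip

VAL = 0xe3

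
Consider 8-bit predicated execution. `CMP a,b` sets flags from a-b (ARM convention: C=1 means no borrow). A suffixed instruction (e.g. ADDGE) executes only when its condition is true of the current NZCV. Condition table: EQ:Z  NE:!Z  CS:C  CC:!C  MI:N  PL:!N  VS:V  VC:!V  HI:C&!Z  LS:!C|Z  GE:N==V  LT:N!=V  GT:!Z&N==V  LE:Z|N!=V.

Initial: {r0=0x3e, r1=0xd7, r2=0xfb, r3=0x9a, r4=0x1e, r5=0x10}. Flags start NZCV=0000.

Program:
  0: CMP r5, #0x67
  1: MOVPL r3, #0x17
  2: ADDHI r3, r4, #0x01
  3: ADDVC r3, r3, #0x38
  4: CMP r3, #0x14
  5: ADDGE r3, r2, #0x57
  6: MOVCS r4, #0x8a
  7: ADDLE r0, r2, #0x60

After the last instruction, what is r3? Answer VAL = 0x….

VAL = 0xd2

0: ✓ CMP  NZCV=1000
1: · MOVPL
2: · ADDHI
3: ✓ ADDVC  r3←0xd2
4: ✓ CMP  NZCV=1010
5: · ADDGE
6: ✓ MOVCS  r4←0x8a
7: ✓ ADDLE  r0←0x5b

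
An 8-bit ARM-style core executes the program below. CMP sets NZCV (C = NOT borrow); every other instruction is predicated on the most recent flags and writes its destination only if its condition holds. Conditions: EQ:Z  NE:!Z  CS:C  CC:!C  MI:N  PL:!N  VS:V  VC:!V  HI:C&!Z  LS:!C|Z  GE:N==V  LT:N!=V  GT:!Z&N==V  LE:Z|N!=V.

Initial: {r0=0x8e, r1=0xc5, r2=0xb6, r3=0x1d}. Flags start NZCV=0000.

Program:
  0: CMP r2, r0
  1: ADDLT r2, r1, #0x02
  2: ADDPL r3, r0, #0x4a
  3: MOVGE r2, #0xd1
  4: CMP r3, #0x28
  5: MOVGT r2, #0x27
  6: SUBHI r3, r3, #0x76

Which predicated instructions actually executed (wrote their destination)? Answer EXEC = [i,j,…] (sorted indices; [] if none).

EXEC = [2,3,6]

0: ✓ CMP  NZCV=0010
1: · ADDLT
2: ✓ ADDPL  r3←0xd8
3: ✓ MOVGE  r2←0xd1
4: ✓ CMP  NZCV=1010
5: · MOVGT
6: ✓ SUBHI  r3←0x62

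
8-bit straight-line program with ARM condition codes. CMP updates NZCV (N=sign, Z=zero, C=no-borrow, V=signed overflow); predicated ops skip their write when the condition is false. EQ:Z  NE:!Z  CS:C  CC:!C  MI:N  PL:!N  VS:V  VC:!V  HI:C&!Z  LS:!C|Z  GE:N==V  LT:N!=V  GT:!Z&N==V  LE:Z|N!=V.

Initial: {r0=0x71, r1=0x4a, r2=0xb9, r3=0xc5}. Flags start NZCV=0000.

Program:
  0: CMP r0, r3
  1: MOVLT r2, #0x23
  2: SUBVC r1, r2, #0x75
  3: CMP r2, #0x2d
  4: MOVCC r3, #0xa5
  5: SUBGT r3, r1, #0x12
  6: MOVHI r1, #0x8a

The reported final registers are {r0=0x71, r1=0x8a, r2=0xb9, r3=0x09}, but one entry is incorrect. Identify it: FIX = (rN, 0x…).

FIX = (r3, 0xc5)

0: ✓ CMP  NZCV=1001
1: · MOVLT
2: · SUBVC
3: ✓ CMP  NZCV=1010
4: · MOVCC
5: · SUBGT
6: ✓ MOVHI  r1←0x8a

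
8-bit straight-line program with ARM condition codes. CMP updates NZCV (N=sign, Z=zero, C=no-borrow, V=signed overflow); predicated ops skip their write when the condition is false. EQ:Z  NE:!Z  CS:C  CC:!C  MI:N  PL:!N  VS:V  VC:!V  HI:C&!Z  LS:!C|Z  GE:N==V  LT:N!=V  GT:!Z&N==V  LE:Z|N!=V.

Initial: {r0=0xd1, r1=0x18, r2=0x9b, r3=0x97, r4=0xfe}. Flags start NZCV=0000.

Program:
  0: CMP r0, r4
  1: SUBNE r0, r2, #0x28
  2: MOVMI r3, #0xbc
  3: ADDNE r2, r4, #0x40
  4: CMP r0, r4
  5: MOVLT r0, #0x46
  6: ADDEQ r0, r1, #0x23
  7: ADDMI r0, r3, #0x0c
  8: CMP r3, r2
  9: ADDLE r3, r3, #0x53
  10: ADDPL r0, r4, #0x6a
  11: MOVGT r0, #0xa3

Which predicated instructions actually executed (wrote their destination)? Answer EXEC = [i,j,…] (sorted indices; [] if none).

0: ✓ CMP  NZCV=1000
1: ✓ SUBNE  r0←0x73
2: ✓ MOVMI  r3←0xbc
3: ✓ ADDNE  r2←0x3e
4: ✓ CMP  NZCV=0000
5: · MOVLT
6: · ADDEQ
7: · ADDMI
8: ✓ CMP  NZCV=0011
9: ✓ ADDLE  r3←0x0f
10: ✓ ADDPL  r0←0x68
11: · MOVGT

EXEC = [1,2,3,9,10]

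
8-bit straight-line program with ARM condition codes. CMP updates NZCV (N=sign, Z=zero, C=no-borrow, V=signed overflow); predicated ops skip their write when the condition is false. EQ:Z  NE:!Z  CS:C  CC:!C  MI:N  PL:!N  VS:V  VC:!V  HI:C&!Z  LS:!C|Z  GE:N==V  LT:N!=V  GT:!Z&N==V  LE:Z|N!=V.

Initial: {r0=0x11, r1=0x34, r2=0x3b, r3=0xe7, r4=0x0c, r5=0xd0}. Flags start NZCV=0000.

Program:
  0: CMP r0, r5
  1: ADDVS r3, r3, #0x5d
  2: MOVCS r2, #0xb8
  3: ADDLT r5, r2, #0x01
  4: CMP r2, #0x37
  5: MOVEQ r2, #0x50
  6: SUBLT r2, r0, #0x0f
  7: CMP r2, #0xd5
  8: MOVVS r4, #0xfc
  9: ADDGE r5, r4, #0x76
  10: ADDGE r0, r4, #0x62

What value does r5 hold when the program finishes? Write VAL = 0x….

VAL = 0x82

[0] flags=0000 → (cmp)
[1] flags=0000 VS?F → skip
[2] flags=0000 CS?F → skip
[3] flags=0000 LT?F → skip
[4] flags=0010 → (cmp)
[5] flags=0010 EQ?F → skip
[6] flags=0010 LT?F → skip
[7] flags=0000 → (cmp)
[8] flags=0000 VS?F → skip
[9] flags=0000 GE?T → r5=0x82
[10] flags=0000 GE?T → r0=0x6e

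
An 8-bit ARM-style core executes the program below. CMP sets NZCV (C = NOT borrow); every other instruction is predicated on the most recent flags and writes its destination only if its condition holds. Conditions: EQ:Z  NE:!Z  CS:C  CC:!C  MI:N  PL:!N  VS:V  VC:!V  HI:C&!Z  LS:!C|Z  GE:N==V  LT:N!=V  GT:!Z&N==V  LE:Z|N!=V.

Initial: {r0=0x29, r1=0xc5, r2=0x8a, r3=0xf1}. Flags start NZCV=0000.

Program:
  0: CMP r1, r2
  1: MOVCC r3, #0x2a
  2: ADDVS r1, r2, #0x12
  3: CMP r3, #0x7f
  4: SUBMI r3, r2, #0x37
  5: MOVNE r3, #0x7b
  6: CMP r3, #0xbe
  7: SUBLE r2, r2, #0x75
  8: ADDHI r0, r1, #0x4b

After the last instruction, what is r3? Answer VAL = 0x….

VAL = 0x7b

0: ✓ CMP  NZCV=0010
1: · MOVCC
2: · ADDVS
3: ✓ CMP  NZCV=0011
4: · SUBMI
5: ✓ MOVNE  r3←0x7b
6: ✓ CMP  NZCV=1001
7: · SUBLE
8: · ADDHI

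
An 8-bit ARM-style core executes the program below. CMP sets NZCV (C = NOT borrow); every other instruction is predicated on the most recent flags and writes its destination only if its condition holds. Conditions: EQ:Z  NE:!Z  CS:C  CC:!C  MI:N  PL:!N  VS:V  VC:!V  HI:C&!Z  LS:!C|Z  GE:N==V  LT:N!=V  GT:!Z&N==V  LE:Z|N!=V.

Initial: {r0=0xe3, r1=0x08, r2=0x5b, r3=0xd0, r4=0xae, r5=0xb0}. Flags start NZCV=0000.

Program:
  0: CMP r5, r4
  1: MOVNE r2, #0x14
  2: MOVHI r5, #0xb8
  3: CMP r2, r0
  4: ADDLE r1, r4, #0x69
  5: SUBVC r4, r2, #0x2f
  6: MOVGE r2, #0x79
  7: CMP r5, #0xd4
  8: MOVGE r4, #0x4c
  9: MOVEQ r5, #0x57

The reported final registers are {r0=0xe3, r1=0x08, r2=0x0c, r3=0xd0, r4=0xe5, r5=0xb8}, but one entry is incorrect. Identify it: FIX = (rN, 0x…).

0: ✓ CMP  NZCV=0010
1: ✓ MOVNE  r2←0x14
2: ✓ MOVHI  r5←0xb8
3: ✓ CMP  NZCV=0000
4: · ADDLE
5: ✓ SUBVC  r4←0xe5
6: ✓ MOVGE  r2←0x79
7: ✓ CMP  NZCV=1000
8: · MOVGE
9: · MOVEQ

FIX = (r2, 0x79)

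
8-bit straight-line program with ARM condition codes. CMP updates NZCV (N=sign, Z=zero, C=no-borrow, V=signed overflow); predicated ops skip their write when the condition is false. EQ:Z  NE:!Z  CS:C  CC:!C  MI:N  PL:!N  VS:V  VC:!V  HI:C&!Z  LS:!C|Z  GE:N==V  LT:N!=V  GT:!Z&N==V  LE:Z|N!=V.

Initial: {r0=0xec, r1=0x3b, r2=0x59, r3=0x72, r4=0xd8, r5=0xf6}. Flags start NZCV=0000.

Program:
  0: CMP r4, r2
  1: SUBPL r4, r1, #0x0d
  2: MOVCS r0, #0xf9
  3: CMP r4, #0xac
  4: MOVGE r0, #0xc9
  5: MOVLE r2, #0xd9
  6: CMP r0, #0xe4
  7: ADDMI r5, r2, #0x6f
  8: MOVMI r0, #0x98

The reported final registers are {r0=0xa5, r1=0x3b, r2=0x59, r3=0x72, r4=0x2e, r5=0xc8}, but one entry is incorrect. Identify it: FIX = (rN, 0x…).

[0] flags=0011 → (cmp)
[1] flags=0011 PL?T → r4=0x2e
[2] flags=0011 CS?T → r0=0xf9
[3] flags=1001 → (cmp)
[4] flags=1001 GE?T → r0=0xc9
[5] flags=1001 LE?F → skip
[6] flags=1000 → (cmp)
[7] flags=1000 MI?T → r5=0xc8
[8] flags=1000 MI?T → r0=0x98

FIX = (r0, 0x98)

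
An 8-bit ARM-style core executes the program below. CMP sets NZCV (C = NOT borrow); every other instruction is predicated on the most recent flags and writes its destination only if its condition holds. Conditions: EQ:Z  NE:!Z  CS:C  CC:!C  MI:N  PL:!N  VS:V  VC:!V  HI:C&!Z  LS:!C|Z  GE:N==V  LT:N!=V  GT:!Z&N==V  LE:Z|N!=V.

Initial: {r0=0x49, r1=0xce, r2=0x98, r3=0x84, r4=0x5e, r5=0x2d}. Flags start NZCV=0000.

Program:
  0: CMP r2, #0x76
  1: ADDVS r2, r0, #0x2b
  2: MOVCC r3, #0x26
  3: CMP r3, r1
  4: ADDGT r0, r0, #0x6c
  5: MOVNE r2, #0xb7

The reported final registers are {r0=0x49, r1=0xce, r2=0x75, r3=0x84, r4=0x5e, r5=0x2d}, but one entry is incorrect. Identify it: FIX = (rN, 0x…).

FIX = (r2, 0xb7)

0: ✓ CMP  NZCV=0011
1: ✓ ADDVS  r2←0x74
2: · MOVCC
3: ✓ CMP  NZCV=1000
4: · ADDGT
5: ✓ MOVNE  r2←0xb7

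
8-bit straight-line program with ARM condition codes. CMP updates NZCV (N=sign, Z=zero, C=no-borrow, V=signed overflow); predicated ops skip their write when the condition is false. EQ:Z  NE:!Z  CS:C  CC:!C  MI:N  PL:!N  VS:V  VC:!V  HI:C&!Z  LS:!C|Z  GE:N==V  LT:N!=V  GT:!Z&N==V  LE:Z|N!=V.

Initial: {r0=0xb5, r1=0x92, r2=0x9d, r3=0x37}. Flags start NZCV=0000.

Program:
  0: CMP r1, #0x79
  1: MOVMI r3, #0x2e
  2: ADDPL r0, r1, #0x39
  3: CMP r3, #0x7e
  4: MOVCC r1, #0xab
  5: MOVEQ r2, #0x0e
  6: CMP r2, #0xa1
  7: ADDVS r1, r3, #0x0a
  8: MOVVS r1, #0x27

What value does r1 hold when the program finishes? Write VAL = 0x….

VAL = 0xab

[0] flags=0011 → (cmp)
[1] flags=0011 MI?F → skip
[2] flags=0011 PL?T → r0=0xcb
[3] flags=1000 → (cmp)
[4] flags=1000 CC?T → r1=0xab
[5] flags=1000 EQ?F → skip
[6] flags=1000 → (cmp)
[7] flags=1000 VS?F → skip
[8] flags=1000 VS?F → skip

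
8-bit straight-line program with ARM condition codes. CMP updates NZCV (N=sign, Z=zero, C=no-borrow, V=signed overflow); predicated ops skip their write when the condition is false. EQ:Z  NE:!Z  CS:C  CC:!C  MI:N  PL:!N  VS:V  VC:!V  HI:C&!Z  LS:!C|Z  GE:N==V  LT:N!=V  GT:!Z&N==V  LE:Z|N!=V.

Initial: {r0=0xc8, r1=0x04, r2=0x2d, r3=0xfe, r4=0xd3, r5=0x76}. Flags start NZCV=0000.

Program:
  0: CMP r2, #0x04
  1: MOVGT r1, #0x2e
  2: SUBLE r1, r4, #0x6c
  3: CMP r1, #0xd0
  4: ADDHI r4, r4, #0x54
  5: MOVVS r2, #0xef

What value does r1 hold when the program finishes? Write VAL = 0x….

[0] flags=0010 → (cmp)
[1] flags=0010 GT?T → r1=0x2e
[2] flags=0010 LE?F → skip
[3] flags=0000 → (cmp)
[4] flags=0000 HI?F → skip
[5] flags=0000 VS?F → skip

VAL = 0x2e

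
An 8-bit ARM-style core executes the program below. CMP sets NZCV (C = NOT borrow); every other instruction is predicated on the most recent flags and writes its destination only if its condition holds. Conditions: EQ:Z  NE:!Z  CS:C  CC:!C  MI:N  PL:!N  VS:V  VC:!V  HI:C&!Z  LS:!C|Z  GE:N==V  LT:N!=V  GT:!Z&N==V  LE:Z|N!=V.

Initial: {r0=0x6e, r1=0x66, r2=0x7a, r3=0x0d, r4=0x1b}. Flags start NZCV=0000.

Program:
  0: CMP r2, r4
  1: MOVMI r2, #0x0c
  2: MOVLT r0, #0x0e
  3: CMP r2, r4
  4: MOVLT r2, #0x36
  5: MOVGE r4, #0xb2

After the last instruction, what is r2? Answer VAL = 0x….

VAL = 0x7a

0: ✓ CMP  NZCV=0010
1: · MOVMI
2: · MOVLT
3: ✓ CMP  NZCV=0010
4: · MOVLT
5: ✓ MOVGE  r4←0xb2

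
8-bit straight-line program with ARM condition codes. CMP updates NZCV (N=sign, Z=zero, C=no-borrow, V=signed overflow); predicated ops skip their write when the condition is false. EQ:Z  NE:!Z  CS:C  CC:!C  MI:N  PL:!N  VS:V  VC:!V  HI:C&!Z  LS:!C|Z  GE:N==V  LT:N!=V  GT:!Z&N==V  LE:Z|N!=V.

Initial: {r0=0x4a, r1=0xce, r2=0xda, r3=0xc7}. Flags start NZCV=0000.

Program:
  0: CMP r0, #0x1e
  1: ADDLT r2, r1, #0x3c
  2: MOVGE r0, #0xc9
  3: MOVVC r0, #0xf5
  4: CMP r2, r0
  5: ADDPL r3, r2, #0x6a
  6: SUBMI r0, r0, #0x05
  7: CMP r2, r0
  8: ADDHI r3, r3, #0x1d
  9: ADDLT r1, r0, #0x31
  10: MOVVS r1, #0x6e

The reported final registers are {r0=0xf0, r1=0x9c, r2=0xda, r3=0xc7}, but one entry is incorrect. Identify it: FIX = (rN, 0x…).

[0] flags=0010 → (cmp)
[1] flags=0010 LT?F → skip
[2] flags=0010 GE?T → r0=0xc9
[3] flags=0010 VC?T → r0=0xf5
[4] flags=1000 → (cmp)
[5] flags=1000 PL?F → skip
[6] flags=1000 MI?T → r0=0xf0
[7] flags=1000 → (cmp)
[8] flags=1000 HI?F → skip
[9] flags=1000 LT?T → r1=0x21
[10] flags=1000 VS?F → skip

FIX = (r1, 0x21)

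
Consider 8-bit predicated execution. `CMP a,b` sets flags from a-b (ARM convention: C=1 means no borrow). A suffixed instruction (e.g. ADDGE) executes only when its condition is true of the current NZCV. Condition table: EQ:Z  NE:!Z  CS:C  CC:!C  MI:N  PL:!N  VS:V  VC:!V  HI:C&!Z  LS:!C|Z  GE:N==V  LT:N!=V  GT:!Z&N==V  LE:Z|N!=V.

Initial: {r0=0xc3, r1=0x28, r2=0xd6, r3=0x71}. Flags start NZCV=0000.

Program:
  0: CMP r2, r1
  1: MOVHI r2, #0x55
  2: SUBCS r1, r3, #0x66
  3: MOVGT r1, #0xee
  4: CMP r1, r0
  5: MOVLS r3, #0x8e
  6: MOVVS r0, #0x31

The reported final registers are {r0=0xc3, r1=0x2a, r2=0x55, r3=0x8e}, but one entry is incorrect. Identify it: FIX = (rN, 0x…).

FIX = (r1, 0x0b)

[0] flags=1010 → (cmp)
[1] flags=1010 HI?T → r2=0x55
[2] flags=1010 CS?T → r1=0x0b
[3] flags=1010 GT?F → skip
[4] flags=0000 → (cmp)
[5] flags=0000 LS?T → r3=0x8e
[6] flags=0000 VS?F → skip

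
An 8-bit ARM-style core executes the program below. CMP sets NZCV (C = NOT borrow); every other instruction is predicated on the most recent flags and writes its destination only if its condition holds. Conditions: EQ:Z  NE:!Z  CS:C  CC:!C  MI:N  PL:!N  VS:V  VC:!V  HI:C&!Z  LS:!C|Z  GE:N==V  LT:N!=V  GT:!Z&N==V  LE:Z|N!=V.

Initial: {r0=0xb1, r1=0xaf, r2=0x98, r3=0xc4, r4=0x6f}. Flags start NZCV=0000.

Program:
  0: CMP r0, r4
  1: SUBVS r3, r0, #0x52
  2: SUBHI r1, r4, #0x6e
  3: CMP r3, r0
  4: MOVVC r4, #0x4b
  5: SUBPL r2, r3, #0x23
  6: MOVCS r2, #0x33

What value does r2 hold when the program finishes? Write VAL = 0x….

VAL = 0x98

[0] flags=0011 → (cmp)
[1] flags=0011 VS?T → r3=0x5f
[2] flags=0011 HI?T → r1=0x01
[3] flags=1001 → (cmp)
[4] flags=1001 VC?F → skip
[5] flags=1001 PL?F → skip
[6] flags=1001 CS?F → skip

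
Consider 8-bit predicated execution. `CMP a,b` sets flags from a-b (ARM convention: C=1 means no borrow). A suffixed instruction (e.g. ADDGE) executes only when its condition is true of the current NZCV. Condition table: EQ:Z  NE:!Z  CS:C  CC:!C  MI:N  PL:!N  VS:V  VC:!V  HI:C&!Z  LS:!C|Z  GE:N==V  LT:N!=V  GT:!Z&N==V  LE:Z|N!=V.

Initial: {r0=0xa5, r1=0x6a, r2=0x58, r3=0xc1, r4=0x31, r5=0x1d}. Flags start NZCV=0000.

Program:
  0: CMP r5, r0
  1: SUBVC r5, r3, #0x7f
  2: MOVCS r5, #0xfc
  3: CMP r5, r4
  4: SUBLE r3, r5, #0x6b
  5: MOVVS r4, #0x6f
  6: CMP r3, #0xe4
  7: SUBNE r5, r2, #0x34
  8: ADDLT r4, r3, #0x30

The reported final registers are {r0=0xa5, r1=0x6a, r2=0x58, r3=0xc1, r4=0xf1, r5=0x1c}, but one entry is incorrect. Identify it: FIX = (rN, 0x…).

FIX = (r5, 0x24)

0: ✓ CMP  NZCV=0000
1: ✓ SUBVC  r5←0x42
2: · MOVCS
3: ✓ CMP  NZCV=0010
4: · SUBLE
5: · MOVVS
6: ✓ CMP  NZCV=1000
7: ✓ SUBNE  r5←0x24
8: ✓ ADDLT  r4←0xf1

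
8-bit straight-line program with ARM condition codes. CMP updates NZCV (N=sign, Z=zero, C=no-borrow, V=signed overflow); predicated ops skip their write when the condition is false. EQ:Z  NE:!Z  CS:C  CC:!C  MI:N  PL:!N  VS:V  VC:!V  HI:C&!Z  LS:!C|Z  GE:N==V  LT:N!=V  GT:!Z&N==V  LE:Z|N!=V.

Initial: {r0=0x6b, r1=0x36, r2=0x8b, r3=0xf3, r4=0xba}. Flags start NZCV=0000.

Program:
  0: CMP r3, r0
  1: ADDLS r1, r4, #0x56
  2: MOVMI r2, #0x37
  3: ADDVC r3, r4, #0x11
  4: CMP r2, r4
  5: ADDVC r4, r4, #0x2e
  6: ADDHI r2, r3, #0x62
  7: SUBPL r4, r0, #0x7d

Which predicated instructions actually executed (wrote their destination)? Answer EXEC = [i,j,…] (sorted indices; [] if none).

0: ✓ CMP  NZCV=1010
1: · ADDLS
2: ✓ MOVMI  r2←0x37
3: ✓ ADDVC  r3←0xcb
4: ✓ CMP  NZCV=0000
5: ✓ ADDVC  r4←0xe8
6: · ADDHI
7: ✓ SUBPL  r4←0xee

EXEC = [2,3,5,7]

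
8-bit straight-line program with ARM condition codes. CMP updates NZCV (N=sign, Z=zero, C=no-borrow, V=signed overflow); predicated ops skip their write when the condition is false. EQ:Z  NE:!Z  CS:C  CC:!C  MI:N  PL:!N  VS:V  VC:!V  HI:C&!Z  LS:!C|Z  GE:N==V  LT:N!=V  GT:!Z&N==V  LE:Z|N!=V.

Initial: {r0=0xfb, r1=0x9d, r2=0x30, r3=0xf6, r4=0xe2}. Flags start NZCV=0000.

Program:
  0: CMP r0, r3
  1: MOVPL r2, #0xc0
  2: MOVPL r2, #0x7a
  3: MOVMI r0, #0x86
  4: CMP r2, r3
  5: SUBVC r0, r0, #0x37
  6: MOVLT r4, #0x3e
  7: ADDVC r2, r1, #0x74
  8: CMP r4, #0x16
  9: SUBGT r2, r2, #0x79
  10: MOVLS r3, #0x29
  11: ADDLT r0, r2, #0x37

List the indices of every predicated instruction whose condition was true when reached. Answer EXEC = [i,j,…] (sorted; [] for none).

EXEC = [1,2,11]

[0] flags=0010 → (cmp)
[1] flags=0010 PL?T → r2=0xc0
[2] flags=0010 PL?T → r2=0x7a
[3] flags=0010 MI?F → skip
[4] flags=1001 → (cmp)
[5] flags=1001 VC?F → skip
[6] flags=1001 LT?F → skip
[7] flags=1001 VC?F → skip
[8] flags=1010 → (cmp)
[9] flags=1010 GT?F → skip
[10] flags=1010 LS?F → skip
[11] flags=1010 LT?T → r0=0xb1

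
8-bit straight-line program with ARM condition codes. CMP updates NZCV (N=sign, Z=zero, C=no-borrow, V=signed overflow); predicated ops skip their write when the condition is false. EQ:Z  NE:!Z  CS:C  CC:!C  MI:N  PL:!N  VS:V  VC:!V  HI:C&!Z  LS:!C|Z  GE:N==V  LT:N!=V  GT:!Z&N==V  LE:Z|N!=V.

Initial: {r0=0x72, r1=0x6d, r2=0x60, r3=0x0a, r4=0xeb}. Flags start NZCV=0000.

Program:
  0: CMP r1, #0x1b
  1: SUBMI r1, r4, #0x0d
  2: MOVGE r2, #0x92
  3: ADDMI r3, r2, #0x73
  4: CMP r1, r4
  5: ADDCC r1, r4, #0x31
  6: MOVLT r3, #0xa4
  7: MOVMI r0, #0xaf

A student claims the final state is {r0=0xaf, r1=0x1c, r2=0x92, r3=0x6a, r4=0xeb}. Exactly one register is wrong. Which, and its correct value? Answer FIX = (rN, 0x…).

0: ✓ CMP  NZCV=0010
1: · SUBMI
2: ✓ MOVGE  r2←0x92
3: · ADDMI
4: ✓ CMP  NZCV=1001
5: ✓ ADDCC  r1←0x1c
6: · MOVLT
7: ✓ MOVMI  r0←0xaf

FIX = (r3, 0x0a)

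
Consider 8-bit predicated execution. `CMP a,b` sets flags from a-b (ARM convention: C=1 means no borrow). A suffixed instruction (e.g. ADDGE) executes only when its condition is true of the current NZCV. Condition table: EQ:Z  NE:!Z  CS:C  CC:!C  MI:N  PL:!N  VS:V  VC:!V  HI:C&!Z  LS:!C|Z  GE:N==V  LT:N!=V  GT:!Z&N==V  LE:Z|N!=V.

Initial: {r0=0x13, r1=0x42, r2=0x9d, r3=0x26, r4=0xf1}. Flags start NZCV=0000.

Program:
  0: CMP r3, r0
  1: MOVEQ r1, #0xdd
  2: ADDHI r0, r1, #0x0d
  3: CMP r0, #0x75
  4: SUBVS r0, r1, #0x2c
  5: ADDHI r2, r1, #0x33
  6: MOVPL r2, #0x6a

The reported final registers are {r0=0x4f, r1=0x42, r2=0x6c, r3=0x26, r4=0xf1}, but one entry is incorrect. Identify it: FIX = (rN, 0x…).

[0] flags=0010 → (cmp)
[1] flags=0010 EQ?F → skip
[2] flags=0010 HI?T → r0=0x4f
[3] flags=1000 → (cmp)
[4] flags=1000 VS?F → skip
[5] flags=1000 HI?F → skip
[6] flags=1000 PL?F → skip

FIX = (r2, 0x9d)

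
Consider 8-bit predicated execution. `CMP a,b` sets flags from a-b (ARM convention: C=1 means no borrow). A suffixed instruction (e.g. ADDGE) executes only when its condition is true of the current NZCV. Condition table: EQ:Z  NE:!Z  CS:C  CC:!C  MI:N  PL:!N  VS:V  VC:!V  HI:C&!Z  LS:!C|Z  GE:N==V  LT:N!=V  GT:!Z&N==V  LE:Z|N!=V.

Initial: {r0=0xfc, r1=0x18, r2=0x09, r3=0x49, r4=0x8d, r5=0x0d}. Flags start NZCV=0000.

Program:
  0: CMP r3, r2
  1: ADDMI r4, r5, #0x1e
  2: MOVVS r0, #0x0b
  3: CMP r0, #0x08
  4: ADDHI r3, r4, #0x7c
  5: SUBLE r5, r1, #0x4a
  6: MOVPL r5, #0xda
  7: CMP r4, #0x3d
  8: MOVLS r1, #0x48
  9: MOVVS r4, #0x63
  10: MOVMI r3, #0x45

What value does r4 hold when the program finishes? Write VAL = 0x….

[0] flags=0010 → (cmp)
[1] flags=0010 MI?F → skip
[2] flags=0010 VS?F → skip
[3] flags=1010 → (cmp)
[4] flags=1010 HI?T → r3=0x09
[5] flags=1010 LE?T → r5=0xce
[6] flags=1010 PL?F → skip
[7] flags=0011 → (cmp)
[8] flags=0011 LS?F → skip
[9] flags=0011 VS?T → r4=0x63
[10] flags=0011 MI?F → skip

VAL = 0x63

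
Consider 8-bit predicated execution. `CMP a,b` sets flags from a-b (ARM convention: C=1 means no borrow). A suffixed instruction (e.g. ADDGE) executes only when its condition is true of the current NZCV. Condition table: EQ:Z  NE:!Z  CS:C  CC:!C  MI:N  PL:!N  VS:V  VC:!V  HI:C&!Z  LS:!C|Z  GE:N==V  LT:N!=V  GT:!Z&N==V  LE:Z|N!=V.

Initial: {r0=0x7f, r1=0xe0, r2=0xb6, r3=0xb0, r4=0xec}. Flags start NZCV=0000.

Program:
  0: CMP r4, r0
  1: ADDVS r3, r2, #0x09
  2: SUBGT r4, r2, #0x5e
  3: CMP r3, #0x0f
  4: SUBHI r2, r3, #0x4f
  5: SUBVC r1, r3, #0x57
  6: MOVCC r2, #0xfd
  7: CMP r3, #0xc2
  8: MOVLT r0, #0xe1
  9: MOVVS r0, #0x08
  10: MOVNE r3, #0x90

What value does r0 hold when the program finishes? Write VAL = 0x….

[0] flags=0011 → (cmp)
[1] flags=0011 VS?T → r3=0xbf
[2] flags=0011 GT?F → skip
[3] flags=1010 → (cmp)
[4] flags=1010 HI?T → r2=0x70
[5] flags=1010 VC?T → r1=0x68
[6] flags=1010 CC?F → skip
[7] flags=1000 → (cmp)
[8] flags=1000 LT?T → r0=0xe1
[9] flags=1000 VS?F → skip
[10] flags=1000 NE?T → r3=0x90

VAL = 0xe1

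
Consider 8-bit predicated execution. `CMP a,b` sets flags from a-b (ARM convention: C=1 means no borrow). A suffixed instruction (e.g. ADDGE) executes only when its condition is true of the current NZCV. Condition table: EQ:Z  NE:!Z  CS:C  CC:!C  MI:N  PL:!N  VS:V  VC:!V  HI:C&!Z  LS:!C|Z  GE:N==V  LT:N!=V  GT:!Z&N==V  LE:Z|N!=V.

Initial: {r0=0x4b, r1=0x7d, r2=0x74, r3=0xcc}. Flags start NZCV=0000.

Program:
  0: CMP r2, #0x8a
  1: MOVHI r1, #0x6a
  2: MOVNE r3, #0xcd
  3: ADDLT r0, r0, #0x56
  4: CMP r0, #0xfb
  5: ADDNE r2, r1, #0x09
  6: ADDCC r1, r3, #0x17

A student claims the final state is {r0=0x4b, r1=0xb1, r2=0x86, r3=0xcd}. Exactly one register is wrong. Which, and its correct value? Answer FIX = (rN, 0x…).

0: ✓ CMP  NZCV=1001
1: · MOVHI
2: ✓ MOVNE  r3←0xcd
3: · ADDLT
4: ✓ CMP  NZCV=0000
5: ✓ ADDNE  r2←0x86
6: ✓ ADDCC  r1←0xe4

FIX = (r1, 0xe4)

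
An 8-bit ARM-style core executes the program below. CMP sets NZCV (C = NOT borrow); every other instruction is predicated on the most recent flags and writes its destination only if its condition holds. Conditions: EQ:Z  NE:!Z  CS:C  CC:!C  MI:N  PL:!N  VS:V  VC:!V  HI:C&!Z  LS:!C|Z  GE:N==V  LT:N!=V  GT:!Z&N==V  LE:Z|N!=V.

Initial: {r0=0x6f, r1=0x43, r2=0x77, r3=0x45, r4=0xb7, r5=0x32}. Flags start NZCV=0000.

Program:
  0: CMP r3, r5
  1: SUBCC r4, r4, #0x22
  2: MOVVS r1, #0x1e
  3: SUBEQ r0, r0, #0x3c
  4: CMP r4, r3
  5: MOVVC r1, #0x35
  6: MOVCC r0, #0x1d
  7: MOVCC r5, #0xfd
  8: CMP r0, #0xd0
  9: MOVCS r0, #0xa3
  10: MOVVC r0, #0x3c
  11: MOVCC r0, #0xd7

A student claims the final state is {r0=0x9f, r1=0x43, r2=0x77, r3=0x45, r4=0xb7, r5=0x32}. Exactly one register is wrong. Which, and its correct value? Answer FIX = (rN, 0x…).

FIX = (r0, 0xd7)

0: ✓ CMP  NZCV=0010
1: · SUBCC
2: · MOVVS
3: · SUBEQ
4: ✓ CMP  NZCV=0011
5: · MOVVC
6: · MOVCC
7: · MOVCC
8: ✓ CMP  NZCV=1001
9: · MOVCS
10: · MOVVC
11: ✓ MOVCC  r0←0xd7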